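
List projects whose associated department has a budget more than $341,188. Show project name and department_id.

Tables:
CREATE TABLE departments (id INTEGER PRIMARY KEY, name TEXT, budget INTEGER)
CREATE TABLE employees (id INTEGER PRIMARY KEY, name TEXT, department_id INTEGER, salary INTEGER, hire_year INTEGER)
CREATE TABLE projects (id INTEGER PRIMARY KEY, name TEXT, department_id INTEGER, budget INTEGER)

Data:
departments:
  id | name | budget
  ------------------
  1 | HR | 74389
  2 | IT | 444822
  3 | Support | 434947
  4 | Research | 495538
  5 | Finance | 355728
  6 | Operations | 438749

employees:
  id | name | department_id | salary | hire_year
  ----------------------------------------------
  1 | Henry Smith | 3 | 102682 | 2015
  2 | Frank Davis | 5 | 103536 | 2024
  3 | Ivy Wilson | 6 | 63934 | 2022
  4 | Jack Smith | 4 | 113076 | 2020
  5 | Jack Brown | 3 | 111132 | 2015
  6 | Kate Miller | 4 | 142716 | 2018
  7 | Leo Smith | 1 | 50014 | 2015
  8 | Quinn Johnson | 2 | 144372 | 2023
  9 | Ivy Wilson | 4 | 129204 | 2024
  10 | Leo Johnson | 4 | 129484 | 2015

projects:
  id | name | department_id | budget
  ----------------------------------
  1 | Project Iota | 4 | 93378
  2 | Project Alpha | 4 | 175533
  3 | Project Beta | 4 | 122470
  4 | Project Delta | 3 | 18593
SELECT name, department_id FROM projects WHERE department_id IN (SELECT id FROM departments WHERE budget > 341188)

Execution result:
name | department_id
Project Iota | 4
Project Alpha | 4
Project Beta | 4
Project Delta | 3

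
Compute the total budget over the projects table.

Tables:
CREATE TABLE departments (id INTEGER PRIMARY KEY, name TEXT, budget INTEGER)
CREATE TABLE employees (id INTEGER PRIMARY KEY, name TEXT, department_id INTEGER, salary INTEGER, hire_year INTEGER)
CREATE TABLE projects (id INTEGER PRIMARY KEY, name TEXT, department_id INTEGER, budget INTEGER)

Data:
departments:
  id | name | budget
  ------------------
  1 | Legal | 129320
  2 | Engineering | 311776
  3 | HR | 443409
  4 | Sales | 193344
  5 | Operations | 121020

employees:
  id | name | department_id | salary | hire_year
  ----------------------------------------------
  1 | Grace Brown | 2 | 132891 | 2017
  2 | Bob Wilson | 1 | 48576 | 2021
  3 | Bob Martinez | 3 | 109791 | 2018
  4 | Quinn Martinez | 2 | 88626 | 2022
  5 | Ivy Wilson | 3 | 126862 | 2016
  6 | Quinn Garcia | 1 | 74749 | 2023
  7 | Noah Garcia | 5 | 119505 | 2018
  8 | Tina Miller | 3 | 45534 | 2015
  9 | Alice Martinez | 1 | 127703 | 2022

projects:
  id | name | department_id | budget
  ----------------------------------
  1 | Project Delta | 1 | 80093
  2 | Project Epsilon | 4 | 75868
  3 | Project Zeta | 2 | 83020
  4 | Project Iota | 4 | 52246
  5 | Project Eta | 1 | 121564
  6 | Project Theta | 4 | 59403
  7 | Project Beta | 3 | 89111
SELECT SUM(budget) FROM projects

Execution result:
561305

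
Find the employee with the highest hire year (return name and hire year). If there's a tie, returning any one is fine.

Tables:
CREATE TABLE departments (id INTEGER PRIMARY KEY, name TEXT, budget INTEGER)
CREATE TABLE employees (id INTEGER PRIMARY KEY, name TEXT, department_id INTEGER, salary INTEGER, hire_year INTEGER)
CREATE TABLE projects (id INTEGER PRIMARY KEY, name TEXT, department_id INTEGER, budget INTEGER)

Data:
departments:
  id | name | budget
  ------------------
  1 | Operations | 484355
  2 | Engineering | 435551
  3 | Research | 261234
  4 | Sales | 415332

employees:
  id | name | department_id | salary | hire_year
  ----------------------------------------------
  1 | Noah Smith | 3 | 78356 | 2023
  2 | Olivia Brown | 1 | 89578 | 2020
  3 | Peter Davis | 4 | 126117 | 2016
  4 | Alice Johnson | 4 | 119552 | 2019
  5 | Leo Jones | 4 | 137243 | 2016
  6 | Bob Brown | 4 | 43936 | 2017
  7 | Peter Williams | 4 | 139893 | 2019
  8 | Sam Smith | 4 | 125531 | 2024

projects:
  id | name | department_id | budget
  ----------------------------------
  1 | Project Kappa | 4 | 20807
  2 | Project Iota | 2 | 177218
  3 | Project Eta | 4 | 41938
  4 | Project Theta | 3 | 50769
SELECT name, hire_year FROM employees ORDER BY hire_year DESC LIMIT 1

Execution result:
name | hire_year
Sam Smith | 2024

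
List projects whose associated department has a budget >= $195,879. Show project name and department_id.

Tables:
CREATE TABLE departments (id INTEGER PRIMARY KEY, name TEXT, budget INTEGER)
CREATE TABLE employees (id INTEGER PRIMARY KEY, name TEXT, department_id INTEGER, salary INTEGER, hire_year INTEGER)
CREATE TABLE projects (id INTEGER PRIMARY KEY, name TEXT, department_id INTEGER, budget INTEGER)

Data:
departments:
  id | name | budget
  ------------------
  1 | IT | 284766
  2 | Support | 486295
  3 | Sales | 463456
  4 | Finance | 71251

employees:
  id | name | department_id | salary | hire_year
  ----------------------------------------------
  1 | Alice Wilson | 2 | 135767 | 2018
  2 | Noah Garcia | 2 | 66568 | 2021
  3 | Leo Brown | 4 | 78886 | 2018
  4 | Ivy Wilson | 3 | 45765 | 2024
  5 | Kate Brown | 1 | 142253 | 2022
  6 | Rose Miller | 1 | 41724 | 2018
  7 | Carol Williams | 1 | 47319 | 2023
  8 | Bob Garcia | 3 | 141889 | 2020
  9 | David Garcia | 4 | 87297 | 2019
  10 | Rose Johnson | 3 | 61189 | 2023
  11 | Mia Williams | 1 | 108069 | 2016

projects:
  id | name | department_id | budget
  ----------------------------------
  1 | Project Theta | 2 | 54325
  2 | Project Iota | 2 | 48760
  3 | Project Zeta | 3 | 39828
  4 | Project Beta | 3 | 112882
SELECT name, department_id FROM projects WHERE department_id IN (SELECT id FROM departments WHERE budget >= 195879)

Execution result:
name | department_id
Project Theta | 2
Project Iota | 2
Project Zeta | 3
Project Beta | 3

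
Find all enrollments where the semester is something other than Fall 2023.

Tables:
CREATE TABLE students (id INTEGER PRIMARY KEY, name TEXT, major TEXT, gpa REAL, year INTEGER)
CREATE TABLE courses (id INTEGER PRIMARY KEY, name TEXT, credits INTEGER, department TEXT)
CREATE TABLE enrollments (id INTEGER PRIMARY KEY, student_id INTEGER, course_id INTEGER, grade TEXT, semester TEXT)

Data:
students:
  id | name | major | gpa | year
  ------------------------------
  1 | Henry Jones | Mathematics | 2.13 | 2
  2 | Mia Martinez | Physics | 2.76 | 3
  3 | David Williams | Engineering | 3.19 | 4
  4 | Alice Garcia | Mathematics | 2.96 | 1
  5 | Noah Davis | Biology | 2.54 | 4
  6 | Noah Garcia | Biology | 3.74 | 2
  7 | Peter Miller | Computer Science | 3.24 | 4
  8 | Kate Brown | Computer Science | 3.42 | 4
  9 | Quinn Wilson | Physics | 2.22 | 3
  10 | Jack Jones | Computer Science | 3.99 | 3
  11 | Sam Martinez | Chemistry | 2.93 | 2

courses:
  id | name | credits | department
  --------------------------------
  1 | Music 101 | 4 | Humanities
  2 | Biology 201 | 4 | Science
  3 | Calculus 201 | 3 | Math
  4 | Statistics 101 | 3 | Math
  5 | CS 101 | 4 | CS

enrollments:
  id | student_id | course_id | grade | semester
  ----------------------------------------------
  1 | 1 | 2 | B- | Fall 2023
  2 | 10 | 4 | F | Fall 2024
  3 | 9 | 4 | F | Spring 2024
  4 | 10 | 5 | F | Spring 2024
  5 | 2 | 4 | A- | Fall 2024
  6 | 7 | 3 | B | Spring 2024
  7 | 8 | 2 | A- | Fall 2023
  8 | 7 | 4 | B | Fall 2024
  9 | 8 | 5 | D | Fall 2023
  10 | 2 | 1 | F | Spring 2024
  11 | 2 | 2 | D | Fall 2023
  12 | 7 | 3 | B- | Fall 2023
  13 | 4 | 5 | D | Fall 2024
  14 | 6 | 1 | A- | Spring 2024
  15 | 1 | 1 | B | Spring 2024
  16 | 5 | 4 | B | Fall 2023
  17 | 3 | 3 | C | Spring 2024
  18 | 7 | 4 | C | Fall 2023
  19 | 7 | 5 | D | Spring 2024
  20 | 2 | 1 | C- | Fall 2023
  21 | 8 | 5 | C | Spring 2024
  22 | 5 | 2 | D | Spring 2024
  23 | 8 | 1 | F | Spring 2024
SELECT id, semester FROM enrollments WHERE semester <> 'Fall 2023'

Execution result:
id | semester
2 | Fall 2024
3 | Spring 2024
4 | Spring 2024
5 | Fall 2024
6 | Spring 2024
8 | Fall 2024
10 | Spring 2024
13 | Fall 2024
14 | Spring 2024
15 | Spring 2024
17 | Spring 2024
19 | Spring 2024
21 | Spring 2024
22 | Spring 2024
23 | Spring 2024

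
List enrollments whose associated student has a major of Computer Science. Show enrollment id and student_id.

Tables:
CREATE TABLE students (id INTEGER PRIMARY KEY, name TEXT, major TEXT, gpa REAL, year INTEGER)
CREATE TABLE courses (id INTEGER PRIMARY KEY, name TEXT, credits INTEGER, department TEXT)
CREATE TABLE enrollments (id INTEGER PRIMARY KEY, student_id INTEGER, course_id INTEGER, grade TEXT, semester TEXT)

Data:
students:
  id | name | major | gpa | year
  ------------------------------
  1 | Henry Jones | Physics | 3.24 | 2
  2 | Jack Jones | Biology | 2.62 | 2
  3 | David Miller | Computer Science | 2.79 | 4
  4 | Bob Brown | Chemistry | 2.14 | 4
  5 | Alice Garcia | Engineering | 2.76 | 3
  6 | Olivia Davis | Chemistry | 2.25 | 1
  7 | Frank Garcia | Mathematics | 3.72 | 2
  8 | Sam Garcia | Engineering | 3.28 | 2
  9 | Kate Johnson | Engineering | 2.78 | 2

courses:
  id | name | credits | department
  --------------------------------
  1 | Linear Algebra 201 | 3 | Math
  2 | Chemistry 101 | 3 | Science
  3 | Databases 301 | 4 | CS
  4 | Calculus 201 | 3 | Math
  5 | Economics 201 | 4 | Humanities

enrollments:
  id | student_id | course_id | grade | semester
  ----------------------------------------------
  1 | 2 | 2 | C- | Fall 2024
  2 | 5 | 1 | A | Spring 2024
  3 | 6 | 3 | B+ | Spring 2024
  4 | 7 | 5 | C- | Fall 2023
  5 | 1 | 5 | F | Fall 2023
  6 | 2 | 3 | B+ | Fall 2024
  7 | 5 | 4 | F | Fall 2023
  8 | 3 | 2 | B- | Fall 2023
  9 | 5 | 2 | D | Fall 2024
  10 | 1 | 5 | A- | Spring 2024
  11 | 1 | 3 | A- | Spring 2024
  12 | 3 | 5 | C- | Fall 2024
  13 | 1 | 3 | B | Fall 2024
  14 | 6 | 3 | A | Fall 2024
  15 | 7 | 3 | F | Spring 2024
SELECT id, student_id FROM enrollments WHERE student_id IN (SELECT id FROM students WHERE major = 'Computer Science')

Execution result:
id | student_id
8 | 3
12 | 3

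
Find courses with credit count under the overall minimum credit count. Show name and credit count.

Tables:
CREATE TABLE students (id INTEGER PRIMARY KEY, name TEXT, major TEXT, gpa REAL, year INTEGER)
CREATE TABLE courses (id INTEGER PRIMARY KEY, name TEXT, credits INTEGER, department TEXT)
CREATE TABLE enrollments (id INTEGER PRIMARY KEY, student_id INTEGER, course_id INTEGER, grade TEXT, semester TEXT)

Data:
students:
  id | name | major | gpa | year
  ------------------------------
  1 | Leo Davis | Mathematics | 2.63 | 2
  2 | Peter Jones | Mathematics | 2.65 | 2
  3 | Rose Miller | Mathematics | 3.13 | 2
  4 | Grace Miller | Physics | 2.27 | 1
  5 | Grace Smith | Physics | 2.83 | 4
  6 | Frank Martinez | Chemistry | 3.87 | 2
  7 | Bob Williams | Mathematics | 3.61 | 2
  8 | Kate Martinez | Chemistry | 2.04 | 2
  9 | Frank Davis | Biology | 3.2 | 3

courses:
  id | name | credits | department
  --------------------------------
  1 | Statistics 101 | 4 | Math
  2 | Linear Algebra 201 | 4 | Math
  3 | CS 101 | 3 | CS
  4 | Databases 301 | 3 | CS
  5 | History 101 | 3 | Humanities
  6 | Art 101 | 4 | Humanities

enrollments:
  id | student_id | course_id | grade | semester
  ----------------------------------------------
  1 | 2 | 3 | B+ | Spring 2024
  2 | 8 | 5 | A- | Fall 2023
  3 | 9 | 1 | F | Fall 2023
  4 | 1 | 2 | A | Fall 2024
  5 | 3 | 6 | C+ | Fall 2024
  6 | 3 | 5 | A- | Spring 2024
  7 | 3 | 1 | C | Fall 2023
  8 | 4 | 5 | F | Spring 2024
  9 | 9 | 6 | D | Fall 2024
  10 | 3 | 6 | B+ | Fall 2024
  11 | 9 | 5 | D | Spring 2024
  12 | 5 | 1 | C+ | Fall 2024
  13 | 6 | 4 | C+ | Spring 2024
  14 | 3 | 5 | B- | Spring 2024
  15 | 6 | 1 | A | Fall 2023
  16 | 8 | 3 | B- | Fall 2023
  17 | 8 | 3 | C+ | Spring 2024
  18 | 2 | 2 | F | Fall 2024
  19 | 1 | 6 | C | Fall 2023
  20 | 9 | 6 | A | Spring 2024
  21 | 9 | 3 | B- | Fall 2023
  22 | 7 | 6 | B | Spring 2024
SELECT name, credits FROM courses WHERE credits < (SELECT MIN(credits) FROM courses)

Execution result:
(no rows)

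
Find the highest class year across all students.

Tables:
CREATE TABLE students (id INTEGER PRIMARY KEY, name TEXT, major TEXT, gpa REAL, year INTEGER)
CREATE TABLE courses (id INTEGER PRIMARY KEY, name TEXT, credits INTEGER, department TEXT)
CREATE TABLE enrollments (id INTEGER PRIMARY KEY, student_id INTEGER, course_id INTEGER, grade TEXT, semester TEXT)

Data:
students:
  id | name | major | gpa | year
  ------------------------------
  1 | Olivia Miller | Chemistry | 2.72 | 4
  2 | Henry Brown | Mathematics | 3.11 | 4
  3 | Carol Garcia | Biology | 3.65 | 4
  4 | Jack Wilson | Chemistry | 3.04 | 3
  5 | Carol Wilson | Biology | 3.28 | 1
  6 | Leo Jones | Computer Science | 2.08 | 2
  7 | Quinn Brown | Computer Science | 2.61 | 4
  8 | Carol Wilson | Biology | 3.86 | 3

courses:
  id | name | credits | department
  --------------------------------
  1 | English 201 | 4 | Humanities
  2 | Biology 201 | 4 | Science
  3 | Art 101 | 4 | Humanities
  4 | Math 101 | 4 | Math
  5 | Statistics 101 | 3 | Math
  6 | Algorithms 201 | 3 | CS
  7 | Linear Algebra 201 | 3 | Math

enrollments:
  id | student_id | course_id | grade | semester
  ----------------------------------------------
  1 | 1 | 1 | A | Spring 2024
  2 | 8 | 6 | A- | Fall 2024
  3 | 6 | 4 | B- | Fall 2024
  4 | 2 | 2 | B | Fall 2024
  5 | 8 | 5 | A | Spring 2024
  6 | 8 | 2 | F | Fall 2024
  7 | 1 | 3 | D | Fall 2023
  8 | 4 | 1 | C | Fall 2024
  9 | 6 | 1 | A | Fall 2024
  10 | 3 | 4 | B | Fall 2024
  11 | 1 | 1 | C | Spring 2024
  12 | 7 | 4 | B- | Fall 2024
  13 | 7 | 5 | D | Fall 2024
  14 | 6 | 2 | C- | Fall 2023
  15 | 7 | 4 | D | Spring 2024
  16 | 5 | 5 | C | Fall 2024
SELECT MAX(year) FROM students

Execution result:
4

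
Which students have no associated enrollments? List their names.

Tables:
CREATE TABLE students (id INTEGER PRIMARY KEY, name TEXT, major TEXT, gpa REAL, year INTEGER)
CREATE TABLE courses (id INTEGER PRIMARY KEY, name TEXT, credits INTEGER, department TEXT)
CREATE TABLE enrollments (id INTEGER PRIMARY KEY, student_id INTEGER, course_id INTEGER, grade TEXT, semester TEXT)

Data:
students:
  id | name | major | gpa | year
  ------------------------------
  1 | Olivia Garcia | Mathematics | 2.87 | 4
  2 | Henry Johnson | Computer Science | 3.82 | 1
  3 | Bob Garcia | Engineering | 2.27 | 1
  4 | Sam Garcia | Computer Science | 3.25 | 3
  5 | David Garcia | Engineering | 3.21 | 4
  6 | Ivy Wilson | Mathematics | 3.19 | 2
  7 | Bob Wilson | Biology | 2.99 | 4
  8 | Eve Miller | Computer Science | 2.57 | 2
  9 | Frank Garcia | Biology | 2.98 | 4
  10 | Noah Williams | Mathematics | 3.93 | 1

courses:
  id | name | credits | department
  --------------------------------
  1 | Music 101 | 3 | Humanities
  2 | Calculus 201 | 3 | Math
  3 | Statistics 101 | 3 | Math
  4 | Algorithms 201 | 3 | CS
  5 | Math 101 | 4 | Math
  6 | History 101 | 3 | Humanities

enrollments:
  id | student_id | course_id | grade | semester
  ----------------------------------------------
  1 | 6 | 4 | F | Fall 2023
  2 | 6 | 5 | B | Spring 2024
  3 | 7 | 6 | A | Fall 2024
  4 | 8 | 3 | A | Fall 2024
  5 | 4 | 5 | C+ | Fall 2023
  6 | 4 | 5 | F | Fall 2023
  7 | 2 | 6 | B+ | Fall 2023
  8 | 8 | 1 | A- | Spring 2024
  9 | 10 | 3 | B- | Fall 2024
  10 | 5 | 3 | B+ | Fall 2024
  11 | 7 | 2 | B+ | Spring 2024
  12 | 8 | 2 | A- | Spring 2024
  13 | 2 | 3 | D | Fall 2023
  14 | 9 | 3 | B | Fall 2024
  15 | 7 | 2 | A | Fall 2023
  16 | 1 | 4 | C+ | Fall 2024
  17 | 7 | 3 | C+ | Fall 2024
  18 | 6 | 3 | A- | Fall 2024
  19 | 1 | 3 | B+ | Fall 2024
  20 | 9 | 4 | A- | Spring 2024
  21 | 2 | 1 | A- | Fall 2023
SELECT p.name FROM students p LEFT JOIN enrollments c ON c.student_id = p.id WHERE c.id IS NULL

Execution result:
Bob Garcia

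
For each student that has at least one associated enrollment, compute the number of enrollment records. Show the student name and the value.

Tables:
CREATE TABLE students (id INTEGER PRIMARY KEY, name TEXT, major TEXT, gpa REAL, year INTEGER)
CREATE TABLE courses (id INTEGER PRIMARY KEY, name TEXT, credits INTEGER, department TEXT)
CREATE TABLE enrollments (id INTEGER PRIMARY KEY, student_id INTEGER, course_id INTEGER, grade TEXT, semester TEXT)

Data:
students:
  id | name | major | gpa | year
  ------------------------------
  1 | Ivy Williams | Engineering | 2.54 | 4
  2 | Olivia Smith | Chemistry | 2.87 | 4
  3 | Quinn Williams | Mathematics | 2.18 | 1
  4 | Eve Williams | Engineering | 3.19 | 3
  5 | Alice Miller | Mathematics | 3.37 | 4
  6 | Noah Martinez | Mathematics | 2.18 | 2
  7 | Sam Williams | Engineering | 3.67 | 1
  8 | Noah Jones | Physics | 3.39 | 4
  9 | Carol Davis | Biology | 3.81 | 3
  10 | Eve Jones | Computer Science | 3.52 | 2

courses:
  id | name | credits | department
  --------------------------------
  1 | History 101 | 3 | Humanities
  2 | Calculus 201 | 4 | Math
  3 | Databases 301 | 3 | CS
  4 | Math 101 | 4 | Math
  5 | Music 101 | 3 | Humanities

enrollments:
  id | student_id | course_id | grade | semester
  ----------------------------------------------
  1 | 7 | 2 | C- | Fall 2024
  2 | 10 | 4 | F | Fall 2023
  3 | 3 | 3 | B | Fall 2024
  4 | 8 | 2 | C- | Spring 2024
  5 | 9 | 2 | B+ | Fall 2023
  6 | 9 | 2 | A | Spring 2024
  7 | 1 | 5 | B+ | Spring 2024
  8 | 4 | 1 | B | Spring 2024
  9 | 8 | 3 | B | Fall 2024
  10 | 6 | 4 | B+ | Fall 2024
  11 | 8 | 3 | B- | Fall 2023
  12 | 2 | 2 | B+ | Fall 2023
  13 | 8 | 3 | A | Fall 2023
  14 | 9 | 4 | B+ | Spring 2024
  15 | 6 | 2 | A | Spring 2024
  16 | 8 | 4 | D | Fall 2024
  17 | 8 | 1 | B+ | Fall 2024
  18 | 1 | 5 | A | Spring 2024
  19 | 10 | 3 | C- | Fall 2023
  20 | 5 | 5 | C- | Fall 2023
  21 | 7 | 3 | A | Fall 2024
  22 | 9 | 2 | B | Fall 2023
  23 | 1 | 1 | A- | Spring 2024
SELECT p.name, COUNT(*) AS n FROM enrollments c JOIN students p ON c.student_id = p.id GROUP BY p.id, p.name

Execution result:
name | n
Ivy Williams | 3
Olivia Smith | 1
Quinn Williams | 1
Eve Williams | 1
Alice Miller | 1
Noah Martinez | 2
Sam Williams | 2
Noah Jones | 6
Carol Davis | 4
Eve Jones | 2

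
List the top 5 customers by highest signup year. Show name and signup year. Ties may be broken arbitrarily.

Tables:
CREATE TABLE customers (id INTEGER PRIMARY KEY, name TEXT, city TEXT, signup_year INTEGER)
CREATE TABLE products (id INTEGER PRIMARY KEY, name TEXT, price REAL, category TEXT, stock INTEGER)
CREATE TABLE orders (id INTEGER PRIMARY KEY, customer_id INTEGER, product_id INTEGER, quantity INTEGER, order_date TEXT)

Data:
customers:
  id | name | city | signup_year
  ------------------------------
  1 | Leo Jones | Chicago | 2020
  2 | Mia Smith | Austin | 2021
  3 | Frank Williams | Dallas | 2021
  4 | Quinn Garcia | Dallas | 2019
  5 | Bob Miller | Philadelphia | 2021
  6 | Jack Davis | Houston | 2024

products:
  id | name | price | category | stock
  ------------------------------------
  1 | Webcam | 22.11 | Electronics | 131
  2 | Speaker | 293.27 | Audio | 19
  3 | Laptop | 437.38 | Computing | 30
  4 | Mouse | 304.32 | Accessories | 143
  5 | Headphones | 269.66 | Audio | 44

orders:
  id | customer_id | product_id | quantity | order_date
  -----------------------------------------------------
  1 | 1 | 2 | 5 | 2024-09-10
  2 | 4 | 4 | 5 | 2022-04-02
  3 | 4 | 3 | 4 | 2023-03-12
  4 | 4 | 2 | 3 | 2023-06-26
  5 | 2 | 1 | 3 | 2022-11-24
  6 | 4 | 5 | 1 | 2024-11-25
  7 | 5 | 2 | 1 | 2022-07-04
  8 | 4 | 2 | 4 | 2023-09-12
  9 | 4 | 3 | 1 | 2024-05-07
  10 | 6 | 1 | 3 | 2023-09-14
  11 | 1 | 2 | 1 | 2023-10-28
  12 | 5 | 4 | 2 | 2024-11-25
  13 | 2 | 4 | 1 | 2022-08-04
SELECT name, signup_year FROM customers ORDER BY signup_year DESC LIMIT 5

Execution result:
name | signup_year
Jack Davis | 2024
Mia Smith | 2021
Frank Williams | 2021
Bob Miller | 2021
Leo Jones | 2020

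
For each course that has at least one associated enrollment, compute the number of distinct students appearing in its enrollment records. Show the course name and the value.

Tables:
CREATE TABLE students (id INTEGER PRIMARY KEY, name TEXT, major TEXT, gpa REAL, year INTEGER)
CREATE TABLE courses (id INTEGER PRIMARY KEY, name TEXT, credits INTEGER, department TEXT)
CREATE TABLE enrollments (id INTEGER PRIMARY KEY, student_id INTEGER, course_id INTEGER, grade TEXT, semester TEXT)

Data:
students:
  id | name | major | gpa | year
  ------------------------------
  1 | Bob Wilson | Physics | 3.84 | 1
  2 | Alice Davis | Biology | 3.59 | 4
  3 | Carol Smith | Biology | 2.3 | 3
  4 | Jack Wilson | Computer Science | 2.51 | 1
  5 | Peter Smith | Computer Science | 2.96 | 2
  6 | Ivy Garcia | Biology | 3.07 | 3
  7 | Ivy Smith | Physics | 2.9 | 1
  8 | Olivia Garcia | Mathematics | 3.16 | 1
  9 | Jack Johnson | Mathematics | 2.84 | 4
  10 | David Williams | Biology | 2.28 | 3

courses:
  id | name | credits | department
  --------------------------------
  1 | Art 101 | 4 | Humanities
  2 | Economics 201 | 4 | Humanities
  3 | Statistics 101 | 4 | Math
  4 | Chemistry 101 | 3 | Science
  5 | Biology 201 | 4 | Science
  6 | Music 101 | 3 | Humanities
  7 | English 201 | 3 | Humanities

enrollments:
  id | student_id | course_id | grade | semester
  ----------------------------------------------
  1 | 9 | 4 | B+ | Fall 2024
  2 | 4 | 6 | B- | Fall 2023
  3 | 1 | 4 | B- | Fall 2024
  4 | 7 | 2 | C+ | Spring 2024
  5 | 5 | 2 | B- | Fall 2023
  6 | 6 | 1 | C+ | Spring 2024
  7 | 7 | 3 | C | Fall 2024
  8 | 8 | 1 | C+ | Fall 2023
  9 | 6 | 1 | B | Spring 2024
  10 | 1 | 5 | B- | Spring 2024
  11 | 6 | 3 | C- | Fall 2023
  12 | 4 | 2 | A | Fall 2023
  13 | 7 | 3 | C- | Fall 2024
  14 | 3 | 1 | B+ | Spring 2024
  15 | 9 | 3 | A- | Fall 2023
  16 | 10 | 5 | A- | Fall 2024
SELECT p.name, COUNT(DISTINCT c.student_id) AS distinct_student_count FROM enrollments c JOIN courses p ON c.course_id = p.id GROUP BY p.id, p.name

Execution result:
name | distinct_student_count
Art 101 | 3
Economics 201 | 3
Statistics 101 | 3
Chemistry 101 | 2
Biology 201 | 2
Music 101 | 1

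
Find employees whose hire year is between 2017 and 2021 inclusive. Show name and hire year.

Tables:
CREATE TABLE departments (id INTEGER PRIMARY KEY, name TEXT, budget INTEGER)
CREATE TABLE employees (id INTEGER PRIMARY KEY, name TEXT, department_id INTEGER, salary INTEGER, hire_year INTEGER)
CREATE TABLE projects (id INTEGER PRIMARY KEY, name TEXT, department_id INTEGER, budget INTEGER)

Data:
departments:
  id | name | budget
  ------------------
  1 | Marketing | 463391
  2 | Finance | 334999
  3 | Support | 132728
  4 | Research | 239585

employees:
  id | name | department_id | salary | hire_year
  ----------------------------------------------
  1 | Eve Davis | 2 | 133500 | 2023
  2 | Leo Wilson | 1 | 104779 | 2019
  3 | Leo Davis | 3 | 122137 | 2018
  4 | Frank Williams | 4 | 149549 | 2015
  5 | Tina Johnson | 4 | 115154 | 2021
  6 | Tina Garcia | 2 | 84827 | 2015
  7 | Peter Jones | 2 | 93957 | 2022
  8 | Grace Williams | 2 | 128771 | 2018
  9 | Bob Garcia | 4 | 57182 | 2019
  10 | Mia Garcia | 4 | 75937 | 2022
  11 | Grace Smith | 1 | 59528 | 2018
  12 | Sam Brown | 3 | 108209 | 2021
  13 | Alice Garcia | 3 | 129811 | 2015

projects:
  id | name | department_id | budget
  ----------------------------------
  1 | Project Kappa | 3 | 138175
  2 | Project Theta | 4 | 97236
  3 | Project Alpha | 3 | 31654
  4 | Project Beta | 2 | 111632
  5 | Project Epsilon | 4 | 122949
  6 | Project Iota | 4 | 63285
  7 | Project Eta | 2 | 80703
SELECT name, hire_year FROM employees WHERE hire_year BETWEEN 2017 AND 2021

Execution result:
name | hire_year
Leo Wilson | 2019
Leo Davis | 2018
Tina Johnson | 2021
Grace Williams | 2018
Bob Garcia | 2019
Grace Smith | 2018
Sam Brown | 2021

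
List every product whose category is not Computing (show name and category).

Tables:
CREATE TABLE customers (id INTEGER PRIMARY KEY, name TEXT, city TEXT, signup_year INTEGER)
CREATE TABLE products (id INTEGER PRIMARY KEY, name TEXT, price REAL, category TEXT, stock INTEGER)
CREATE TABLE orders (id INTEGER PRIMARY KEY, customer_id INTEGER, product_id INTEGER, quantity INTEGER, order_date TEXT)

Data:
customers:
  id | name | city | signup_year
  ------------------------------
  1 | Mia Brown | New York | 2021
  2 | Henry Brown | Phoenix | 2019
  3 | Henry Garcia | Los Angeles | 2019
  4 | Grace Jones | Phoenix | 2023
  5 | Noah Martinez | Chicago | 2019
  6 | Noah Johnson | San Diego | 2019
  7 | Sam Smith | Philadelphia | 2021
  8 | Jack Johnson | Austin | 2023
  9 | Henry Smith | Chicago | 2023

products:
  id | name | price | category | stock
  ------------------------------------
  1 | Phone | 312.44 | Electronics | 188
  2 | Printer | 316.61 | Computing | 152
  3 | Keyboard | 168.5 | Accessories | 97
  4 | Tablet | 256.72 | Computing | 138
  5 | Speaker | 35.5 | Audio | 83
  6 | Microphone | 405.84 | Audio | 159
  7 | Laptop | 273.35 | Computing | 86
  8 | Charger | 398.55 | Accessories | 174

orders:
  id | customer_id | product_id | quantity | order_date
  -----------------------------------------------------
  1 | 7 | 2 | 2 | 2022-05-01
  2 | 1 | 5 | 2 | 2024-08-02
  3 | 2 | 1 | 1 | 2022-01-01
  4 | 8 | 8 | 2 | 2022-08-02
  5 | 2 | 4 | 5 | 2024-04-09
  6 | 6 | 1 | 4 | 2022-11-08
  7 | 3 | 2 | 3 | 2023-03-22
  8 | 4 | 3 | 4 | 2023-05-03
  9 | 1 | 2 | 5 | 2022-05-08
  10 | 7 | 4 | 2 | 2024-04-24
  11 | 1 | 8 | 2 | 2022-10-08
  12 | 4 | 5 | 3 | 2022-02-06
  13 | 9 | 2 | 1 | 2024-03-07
SELECT name, category FROM products WHERE category <> 'Computing'

Execution result:
name | category
Phone | Electronics
Keyboard | Accessories
Speaker | Audio
Microphone | Audio
Charger | Accessories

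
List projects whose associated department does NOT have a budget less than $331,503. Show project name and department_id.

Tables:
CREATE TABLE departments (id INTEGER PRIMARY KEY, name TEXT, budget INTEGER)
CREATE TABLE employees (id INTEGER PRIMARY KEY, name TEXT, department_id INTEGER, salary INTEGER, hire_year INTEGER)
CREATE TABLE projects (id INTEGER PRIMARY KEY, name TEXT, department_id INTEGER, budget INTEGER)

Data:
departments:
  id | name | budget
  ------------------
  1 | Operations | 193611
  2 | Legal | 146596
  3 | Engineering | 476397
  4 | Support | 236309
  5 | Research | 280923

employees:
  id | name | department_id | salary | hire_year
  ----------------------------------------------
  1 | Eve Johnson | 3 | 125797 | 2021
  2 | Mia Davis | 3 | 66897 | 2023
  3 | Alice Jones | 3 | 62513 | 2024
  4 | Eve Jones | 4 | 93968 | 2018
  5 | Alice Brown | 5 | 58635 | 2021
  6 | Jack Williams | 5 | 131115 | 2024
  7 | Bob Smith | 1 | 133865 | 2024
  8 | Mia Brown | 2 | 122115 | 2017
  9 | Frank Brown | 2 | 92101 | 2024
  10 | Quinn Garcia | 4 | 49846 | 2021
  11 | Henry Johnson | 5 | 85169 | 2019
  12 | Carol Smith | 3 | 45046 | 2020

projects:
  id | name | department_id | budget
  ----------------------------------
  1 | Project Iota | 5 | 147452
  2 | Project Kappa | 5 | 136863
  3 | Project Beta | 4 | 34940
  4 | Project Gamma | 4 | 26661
SELECT name, department_id FROM projects WHERE department_id NOT IN (SELECT id FROM departments WHERE budget < 331503)

Execution result:
(no rows)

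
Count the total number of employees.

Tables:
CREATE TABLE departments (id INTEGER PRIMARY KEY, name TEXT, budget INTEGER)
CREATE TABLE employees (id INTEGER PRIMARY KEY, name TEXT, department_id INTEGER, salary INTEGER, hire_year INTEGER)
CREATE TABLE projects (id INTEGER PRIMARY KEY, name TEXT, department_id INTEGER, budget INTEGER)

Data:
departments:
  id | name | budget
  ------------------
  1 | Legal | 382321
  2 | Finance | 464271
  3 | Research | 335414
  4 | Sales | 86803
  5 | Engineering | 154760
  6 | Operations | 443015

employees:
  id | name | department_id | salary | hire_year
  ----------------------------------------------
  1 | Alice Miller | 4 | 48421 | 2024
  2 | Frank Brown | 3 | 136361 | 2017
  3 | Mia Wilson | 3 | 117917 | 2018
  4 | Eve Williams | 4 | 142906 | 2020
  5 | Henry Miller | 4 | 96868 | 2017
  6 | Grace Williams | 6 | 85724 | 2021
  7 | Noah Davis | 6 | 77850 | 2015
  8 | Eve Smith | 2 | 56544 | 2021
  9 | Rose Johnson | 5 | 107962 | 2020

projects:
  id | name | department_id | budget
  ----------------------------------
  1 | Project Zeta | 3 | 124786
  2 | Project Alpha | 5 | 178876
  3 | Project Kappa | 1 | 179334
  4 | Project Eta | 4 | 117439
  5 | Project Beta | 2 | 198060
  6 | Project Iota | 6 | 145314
SELECT COUNT(*) FROM employees

Execution result:
9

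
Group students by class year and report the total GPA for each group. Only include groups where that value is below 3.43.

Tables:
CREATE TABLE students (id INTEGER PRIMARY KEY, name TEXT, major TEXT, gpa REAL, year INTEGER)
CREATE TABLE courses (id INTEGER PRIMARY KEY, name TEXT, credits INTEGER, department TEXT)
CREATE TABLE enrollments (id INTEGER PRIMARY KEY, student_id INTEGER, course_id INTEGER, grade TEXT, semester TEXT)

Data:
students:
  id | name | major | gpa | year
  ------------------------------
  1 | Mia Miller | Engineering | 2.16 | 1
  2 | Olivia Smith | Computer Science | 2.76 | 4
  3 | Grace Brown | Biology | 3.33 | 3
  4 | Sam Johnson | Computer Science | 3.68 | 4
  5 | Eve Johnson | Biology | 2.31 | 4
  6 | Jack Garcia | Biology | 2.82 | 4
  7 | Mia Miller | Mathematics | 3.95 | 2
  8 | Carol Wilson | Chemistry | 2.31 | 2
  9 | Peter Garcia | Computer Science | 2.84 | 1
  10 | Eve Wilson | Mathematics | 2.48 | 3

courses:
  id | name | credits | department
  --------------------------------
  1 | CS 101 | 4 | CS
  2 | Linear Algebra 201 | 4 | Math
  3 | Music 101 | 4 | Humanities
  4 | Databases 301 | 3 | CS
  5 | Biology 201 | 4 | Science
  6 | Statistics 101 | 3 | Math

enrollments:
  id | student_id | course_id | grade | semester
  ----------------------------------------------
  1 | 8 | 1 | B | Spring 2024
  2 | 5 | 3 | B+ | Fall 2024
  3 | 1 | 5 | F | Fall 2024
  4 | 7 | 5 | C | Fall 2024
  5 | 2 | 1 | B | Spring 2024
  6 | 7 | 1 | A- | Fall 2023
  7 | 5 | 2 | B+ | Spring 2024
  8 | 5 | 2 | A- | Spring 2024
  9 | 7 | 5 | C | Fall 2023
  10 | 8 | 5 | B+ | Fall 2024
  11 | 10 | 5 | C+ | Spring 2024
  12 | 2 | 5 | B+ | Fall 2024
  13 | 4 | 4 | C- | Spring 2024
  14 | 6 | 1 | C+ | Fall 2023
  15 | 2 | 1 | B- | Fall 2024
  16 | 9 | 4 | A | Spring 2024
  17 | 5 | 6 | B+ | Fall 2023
SELECT year, SUM(gpa) AS sum_gpa FROM students GROUP BY year HAVING SUM(gpa) < 3.43

Execution result:
(no rows)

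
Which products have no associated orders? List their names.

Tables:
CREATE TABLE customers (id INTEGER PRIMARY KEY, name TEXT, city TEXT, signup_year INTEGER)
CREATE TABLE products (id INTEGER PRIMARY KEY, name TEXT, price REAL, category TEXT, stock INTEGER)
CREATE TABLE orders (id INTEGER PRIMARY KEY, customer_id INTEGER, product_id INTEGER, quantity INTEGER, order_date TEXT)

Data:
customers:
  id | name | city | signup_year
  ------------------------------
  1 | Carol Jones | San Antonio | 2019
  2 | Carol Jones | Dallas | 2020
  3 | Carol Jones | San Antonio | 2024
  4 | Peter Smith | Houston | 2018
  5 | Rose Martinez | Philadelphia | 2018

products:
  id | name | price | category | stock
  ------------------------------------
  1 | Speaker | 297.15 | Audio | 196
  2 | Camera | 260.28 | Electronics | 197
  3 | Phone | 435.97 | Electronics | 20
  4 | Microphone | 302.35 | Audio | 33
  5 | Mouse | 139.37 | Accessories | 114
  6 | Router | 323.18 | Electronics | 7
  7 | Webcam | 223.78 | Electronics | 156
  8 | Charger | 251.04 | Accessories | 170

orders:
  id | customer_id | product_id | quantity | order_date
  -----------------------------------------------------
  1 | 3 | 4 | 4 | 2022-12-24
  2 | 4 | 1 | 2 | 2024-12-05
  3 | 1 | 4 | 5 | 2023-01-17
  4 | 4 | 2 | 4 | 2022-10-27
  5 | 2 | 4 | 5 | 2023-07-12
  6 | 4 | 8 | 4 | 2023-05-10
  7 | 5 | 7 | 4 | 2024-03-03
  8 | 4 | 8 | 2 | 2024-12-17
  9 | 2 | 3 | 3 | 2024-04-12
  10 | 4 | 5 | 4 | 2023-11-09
SELECT p.name FROM products p LEFT JOIN orders c ON c.product_id = p.id WHERE c.id IS NULL

Execution result:
Router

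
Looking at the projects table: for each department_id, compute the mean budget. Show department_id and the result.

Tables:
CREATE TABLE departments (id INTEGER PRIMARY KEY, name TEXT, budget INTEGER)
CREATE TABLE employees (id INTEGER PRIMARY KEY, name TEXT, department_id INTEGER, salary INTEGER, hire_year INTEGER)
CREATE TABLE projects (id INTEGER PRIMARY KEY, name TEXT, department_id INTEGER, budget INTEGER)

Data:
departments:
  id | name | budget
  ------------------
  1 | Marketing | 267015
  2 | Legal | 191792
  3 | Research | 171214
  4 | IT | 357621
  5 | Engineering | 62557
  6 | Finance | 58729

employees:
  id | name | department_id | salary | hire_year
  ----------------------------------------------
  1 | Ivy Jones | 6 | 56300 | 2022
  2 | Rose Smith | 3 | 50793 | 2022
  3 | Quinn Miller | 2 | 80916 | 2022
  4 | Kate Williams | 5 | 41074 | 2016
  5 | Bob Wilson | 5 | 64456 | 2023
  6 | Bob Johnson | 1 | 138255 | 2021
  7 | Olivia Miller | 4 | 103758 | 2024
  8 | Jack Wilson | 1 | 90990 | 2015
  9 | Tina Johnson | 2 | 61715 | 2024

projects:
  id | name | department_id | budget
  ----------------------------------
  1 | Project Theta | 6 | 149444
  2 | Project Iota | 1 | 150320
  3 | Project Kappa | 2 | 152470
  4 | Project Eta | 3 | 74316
SELECT department_id, AVG(budget) AS avg_budget FROM projects GROUP BY department_id

Execution result:
department_id | avg_budget
1 | 150320.00
2 | 152470.00
3 | 74316.00
6 | 149444.00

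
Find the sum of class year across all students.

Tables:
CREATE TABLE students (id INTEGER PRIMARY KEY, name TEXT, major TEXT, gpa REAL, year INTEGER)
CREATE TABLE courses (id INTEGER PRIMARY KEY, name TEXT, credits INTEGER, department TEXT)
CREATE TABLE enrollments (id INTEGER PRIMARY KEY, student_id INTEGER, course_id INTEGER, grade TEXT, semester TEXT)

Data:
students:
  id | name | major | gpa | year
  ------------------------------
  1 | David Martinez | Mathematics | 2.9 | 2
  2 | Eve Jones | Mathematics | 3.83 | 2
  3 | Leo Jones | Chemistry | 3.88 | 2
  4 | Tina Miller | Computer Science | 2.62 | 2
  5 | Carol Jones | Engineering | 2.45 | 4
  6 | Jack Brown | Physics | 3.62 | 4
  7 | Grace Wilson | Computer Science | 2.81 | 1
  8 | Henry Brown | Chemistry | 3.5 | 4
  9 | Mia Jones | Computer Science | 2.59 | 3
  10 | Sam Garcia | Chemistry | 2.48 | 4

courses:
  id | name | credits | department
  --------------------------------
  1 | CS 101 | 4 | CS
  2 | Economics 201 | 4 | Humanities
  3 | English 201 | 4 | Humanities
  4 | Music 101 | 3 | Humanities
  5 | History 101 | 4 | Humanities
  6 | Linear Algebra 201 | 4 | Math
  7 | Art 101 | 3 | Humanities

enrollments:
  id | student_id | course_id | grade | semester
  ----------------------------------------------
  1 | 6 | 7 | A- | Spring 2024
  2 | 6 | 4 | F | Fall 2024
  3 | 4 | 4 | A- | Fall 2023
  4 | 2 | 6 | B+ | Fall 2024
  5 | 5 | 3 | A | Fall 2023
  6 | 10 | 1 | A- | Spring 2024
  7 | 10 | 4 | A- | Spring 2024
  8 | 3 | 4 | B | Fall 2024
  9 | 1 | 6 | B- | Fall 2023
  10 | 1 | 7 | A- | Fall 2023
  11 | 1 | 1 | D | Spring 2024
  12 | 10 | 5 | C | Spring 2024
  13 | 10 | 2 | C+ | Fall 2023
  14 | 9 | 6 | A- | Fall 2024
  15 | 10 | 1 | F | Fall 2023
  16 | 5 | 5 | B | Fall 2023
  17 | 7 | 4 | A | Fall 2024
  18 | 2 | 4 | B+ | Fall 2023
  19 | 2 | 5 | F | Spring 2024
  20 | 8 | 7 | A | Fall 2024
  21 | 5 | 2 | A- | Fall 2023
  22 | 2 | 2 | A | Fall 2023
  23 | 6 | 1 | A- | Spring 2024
SELECT SUM(year) FROM students

Execution result:
28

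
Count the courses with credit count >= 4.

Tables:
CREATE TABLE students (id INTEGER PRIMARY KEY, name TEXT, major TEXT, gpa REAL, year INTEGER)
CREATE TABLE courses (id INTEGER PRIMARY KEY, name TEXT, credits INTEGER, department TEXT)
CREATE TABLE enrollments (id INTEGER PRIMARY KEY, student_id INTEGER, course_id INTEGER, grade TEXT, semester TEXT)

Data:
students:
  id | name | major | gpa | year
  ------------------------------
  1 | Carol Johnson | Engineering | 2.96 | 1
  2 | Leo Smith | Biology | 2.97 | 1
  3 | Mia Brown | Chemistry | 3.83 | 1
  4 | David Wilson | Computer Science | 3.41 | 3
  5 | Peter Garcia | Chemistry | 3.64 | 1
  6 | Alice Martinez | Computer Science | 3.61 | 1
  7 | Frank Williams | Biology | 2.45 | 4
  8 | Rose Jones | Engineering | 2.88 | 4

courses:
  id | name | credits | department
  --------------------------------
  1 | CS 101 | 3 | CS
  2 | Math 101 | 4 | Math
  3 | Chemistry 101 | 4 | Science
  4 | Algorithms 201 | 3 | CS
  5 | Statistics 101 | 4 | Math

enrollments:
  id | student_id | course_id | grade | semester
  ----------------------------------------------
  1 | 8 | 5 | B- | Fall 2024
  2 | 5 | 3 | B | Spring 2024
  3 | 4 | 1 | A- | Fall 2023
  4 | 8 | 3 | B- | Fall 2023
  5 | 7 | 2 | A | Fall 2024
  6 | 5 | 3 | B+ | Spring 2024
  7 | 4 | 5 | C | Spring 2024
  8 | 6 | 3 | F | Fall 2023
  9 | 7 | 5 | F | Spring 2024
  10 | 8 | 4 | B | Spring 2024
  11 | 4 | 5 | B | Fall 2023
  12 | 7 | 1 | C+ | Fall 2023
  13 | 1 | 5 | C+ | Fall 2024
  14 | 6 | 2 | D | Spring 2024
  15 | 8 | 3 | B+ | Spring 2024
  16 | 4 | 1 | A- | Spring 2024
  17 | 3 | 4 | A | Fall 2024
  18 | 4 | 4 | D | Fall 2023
SELECT COUNT(*) FROM courses WHERE credits >= 4

Execution result:
3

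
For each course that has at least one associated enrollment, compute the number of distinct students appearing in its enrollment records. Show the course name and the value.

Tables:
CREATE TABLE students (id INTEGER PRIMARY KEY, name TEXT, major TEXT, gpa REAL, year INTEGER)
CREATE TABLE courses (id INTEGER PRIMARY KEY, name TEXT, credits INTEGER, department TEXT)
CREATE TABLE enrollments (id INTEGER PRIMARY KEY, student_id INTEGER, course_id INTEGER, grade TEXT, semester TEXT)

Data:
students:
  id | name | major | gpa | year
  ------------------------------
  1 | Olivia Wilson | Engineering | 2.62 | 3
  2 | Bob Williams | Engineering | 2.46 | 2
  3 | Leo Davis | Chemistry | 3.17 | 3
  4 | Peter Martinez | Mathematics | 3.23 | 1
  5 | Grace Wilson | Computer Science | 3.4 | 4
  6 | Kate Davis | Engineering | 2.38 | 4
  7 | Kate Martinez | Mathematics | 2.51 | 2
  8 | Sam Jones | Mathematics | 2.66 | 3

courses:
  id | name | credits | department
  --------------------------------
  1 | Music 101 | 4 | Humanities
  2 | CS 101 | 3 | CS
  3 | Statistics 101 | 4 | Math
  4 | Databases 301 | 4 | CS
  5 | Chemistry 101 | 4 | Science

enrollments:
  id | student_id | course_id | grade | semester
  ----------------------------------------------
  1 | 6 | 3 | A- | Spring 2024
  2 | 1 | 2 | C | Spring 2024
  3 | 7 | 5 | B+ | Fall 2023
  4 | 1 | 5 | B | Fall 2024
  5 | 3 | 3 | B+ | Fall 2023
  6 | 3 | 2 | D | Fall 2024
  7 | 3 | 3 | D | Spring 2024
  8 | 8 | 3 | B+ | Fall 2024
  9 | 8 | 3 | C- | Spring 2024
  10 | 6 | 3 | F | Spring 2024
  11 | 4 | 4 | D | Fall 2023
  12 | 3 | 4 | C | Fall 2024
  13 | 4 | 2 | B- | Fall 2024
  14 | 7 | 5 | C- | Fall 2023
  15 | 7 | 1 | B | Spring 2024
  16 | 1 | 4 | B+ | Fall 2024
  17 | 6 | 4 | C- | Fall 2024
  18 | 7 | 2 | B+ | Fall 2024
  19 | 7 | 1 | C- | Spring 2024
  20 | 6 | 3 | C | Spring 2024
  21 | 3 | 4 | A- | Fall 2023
SELECT p.name, COUNT(DISTINCT c.student_id) AS distinct_student_count FROM enrollments c JOIN courses p ON c.course_id = p.id GROUP BY p.id, p.name

Execution result:
name | distinct_student_count
Music 101 | 1
CS 101 | 4
Statistics 101 | 3
Databases 301 | 4
Chemistry 101 | 2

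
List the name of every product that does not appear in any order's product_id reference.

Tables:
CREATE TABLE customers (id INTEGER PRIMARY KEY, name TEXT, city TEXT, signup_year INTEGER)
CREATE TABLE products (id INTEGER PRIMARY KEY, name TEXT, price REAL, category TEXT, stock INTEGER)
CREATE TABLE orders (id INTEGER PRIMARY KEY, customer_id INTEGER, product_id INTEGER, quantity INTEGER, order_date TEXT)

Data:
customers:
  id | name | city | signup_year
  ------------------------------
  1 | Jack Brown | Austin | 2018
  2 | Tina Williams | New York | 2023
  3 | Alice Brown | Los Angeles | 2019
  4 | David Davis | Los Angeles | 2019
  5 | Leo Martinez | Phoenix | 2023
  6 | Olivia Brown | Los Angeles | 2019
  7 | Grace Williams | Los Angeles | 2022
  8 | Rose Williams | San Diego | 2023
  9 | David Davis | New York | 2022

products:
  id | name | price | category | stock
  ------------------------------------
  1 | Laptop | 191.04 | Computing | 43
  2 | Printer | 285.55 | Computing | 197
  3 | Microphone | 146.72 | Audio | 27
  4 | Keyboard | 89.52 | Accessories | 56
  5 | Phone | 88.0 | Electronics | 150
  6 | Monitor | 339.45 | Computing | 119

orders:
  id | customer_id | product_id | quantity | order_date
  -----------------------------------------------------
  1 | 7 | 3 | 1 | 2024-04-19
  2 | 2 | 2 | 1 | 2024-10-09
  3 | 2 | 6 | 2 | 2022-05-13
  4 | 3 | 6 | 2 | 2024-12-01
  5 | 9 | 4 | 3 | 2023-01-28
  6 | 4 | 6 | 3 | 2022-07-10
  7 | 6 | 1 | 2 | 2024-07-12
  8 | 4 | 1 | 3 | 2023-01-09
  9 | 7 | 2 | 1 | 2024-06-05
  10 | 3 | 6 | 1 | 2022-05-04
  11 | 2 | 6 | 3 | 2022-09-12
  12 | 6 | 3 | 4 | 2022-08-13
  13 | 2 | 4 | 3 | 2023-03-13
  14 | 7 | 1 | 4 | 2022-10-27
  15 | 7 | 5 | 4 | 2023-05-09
SELECT p.name FROM products p LEFT JOIN orders c ON c.product_id = p.id WHERE c.id IS NULL

Execution result:
(no rows)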